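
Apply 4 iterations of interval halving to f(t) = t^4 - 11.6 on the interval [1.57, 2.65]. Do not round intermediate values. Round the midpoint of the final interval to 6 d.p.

1.873750

f(1.570000) = -5.524268, f(2.650000) = 37.715506 (opposite signs)
step 1: m = 2.110000, f(m) = 8.221194 > 0 → root in [1.570000, 2.110000]
step 2: m = 1.840000, f(m) = -0.137713 < 0 → root in [1.840000, 2.110000]
step 3: m = 1.975000, f(m) = 3.614875 > 0 → root in [1.840000, 1.975000]
step 4: m = 1.907500, f(m) = 1.639092 > 0 → root in [1.840000, 1.907500]
Midpoint of [1.840000, 1.907500] = 1.873750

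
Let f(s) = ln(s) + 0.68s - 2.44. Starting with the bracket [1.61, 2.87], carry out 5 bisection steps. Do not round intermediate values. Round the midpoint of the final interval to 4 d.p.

2.3384

f(1.610000) = -0.868966, f(2.870000) = 0.565912 (opposite signs)
step 1: m = 2.240000, f(m) = -0.110324 < 0 → root in [2.240000, 2.870000]
step 2: m = 2.555000, f(m) = 0.235452 > 0 → root in [2.240000, 2.555000]
step 3: m = 2.397500, f(m) = 0.064727 > 0 → root in [2.240000, 2.397500]
step 4: m = 2.318750, f(m) = -0.022222 < 0 → root in [2.318750, 2.397500]
step 5: m = 2.358125, f(m) = 0.021392 > 0 → root in [2.318750, 2.358125]
Midpoint of [2.318750, 2.358125] = 2.338438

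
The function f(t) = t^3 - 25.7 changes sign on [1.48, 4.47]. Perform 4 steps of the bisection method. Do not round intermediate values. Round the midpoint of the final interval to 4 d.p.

f(1.480000) = -22.458208, f(4.470000) = 63.614623 (opposite signs)
step 1: m = 2.975000, f(m) = 0.630609 > 0 → root in [1.480000, 2.975000]
step 2: m = 2.227500, f(m) = -14.647688 < 0 → root in [2.227500, 2.975000]
step 3: m = 2.601250, f(m) = -8.098638 < 0 → root in [2.601250, 2.975000]
step 4: m = 2.788125, f(m) = -4.026117 < 0 → root in [2.788125, 2.975000]
Midpoint of [2.788125, 2.975000] = 2.881562

2.8816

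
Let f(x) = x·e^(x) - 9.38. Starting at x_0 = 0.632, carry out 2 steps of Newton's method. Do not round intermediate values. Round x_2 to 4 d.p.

f'(x) = (x + 1)·e^(x)
x_0 = 0.632000: f = -8.190974, f' = 3.070395 → x_1 = 0.632000 - (-8.190974)/(3.070395) = 3.299727
x_1 = 3.299727: f = 80.059829, f' = 116.545053 → x_2 = 3.299727 - (80.059829)/(116.545053) = 2.612783

2.6128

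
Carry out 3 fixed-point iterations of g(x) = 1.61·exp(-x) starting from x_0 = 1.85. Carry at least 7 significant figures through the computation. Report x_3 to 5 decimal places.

0.46131

x_1 = g(1.850000) = 0.253152
x_2 = g(0.253152) = 1.249923
x_3 = g(1.249923) = 0.461308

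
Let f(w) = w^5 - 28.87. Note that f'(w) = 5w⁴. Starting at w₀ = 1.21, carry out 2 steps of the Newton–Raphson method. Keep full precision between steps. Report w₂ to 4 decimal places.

w_0 = 1.210000: f = -26.276258, f' = 10.717944 → w_1 = 1.210000 - (-26.276258)/(10.717944) = 3.661614
w_1 = 3.661614: f = 629.337112, f' = 898.793785 → w_2 = 3.661614 - (629.337112)/(898.793785) = 2.961412

2.9614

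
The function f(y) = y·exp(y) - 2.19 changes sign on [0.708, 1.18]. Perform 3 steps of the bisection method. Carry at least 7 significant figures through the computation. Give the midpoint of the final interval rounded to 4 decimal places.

f(0.708000) = -0.752811, f(1.180000) = 1.650162 (opposite signs)
step 1: m = 0.944000, f(m) = 0.236308 > 0 → root in [0.708000, 0.944000]
step 2: m = 0.826000, f(m) = -0.303281 < 0 → root in [0.826000, 0.944000]
step 3: m = 0.885000, f(m) = -0.045659 < 0 → root in [0.885000, 0.944000]
Midpoint of [0.885000, 0.944000] = 0.914500

0.9145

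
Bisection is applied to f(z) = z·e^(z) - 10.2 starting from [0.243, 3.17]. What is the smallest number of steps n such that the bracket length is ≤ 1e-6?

22

Initial width b − a = 3.17 − 0.243 = 2.927000.
After n steps the width is (b−a)/2^n; need (b−a)/2^n ≤ 1e-6.
So n ≥ log₂(2.927000/1e-6) = log₂(2927000.0000) ≈ 21.4810.
Hence n = 22.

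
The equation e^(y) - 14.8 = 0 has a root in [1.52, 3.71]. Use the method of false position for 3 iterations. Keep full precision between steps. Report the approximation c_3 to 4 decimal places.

False-position update: c = (a·f(b) − b·f(a))/(f(b) − f(a)); replace the endpoint whose sign matches f(c).
f(1.520000) = -10.227775, f(3.710000) = 26.053807
step 1: c = 2.137361, f(c) = -6.322964 < 0 → new bracket [2.137361, 3.710000]
step 2: c = 2.444487, f(c) = -3.275369 < 0 → new bracket [2.444487, 3.710000]
step 3: c = 2.585814, f(c) = -1.525907 < 0 → new bracket [2.585814, 3.710000]

2.5858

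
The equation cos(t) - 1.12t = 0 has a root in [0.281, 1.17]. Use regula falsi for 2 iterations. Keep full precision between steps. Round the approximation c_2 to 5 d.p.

0.68562

f(0.281000) = 0.646059, f(1.170000) = -0.920248
step 1: c = 0.647688, f(c) = 0.072070 > 0 → new bracket [0.647688, 1.170000]
step 2: c = 0.685623, f(c) = 0.006128 > 0 → new bracket [0.685623, 1.170000]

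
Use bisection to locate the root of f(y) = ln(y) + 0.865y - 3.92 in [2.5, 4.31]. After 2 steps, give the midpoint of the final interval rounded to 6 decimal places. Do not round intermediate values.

f(2.500000) = -0.841209, f(4.310000) = 1.269088 (opposite signs)
step 1: m = 3.405000, f(m) = 0.250570 > 0 → root in [2.500000, 3.405000]
step 2: m = 2.952500, f(m) = -0.283435 < 0 → root in [2.952500, 3.405000]
Midpoint of [2.952500, 3.405000] = 3.178750

3.178750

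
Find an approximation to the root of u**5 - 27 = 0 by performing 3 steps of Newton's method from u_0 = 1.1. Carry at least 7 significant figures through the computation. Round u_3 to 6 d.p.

Newton update: u ← u − f(u)/f'(u).
f'(u) = 5u**4
u_0 = 1.100000: f = -25.389490, f' = 7.320500 → u_1 = 1.100000 - (-25.389490)/(7.320500) = 4.568273
u_1 = 4.568273: f = 1962.573946, f' = 2177.599823 → u_2 = 4.568273 - (1962.573946)/(2177.599823) = 3.667017
u_2 = 3.667017: f = 636.078087, f' = 904.110982 → u_3 = 3.667017 - (636.078087)/(904.110982) = 2.963477

2.963477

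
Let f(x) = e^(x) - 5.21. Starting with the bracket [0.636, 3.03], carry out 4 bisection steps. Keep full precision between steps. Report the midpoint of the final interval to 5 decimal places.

f(0.636000) = -3.321090, f(3.030000) = 15.487233 (opposite signs)
step 1: m = 1.833000, f(m) = 1.042616 > 0 → root in [0.636000, 1.833000]
step 2: m = 1.234500, f(m) = -1.773340 < 0 → root in [1.234500, 1.833000]
step 3: m = 1.533750, f(m) = -0.574473 < 0 → root in [1.533750, 1.833000]
step 4: m = 1.683375, f(m) = 0.173695 > 0 → root in [1.533750, 1.683375]
Midpoint of [1.533750, 1.683375] = 1.608562

1.60856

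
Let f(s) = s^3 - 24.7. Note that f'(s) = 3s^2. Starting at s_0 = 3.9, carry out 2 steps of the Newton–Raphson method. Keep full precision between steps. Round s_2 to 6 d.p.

s_0 = 3.900000: f = 34.619000, f' = 45.630000 → s_1 = 3.900000 - (34.619000)/(45.630000) = 3.141311
s_1 = 3.141311: f = 6.297924, f' = 29.603496 → s_2 = 3.141311 - (6.297924)/(29.603496) = 2.928568

2.928568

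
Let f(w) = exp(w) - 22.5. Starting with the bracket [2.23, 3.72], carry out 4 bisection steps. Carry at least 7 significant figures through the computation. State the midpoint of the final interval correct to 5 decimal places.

f(2.230000) = -13.200134, f(3.720000) = 18.764394 (opposite signs)
step 1: m = 2.975000, f(m) = -2.910377 < 0 → root in [2.975000, 3.720000]
step 2: m = 3.347500, f(m) = 5.931566 > 0 → root in [2.975000, 3.347500]
step 3: m = 3.161250, f(m) = 1.100078 > 0 → root in [2.975000, 3.161250]
step 4: m = 3.068125, f(m) = -0.998451 < 0 → root in [3.068125, 3.161250]
Midpoint of [3.068125, 3.161250] = 3.114688

3.11469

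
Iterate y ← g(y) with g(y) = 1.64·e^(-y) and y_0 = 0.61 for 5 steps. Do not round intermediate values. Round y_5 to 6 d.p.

0.806137

y_1 = g(0.610000) = 0.891095
y_2 = g(0.891095) = 0.672738
y_3 = g(0.672738) = 0.836907
y_4 = g(0.836907) = 0.710198
y_5 = g(0.710198) = 0.806137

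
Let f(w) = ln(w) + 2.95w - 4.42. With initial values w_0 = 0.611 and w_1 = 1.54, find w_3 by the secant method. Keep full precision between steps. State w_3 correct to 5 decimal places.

f(w_0) = -3.110208, f(w_1) = 0.554782
w_2 = 1.540000 - (0.554782)·(1.540000 - 0.611000)/(0.554782 - (-3.110208)) = 1.399374; f(w_2) = 0.044178
w_3 = 1.399374 - (0.044178)·(1.399374 - 1.540000)/(0.044178 - (0.554782)) = 1.387207; f(w_3) = -0.000448

1.38721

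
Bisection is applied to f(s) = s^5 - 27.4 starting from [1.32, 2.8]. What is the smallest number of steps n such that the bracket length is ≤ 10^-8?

28

Initial width b − a = 2.8 − 1.32 = 1.480000.
After n steps the width is (b−a)/2^n; need (b−a)/2^n ≤ 10^-8.
So n ≥ log₂(1.480000/10^-8) = log₂(148000000.0000) ≈ 27.1410.
Hence n = 28.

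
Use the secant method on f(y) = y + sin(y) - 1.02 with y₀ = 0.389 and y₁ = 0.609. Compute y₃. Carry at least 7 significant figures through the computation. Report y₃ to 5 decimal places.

f(y_0) = -0.251737, f(y_1) = 0.161048
y_2 = 0.609000 - (0.161048)·(0.609000 - 0.389000)/(0.161048 - (-0.251737)) = 0.523167; f(y_2) = 0.002793
y_3 = 0.523167 - (0.002793)·(0.523167 - 0.609000)/(0.002793 - (0.161048)) = 0.521652; f(y_3) = -0.000035

0.52165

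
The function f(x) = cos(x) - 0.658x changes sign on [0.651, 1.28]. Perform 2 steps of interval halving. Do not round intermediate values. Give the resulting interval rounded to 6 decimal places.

f(0.651000) = 0.367120, f(1.280000) = -0.555525 (opposite signs)
step 1: m = 0.965500, f(m) = -0.066293 < 0 → root in [0.651000, 0.965500]
step 2: m = 0.808250, f(m) = 0.158936 > 0 → root in [0.808250, 0.965500]

[0.808250, 0.965500]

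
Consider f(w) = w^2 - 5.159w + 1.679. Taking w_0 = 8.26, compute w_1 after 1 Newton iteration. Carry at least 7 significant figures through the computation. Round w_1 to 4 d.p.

5.8576

f'(w) = 2w - 5.159
w_0 = 8.260000: f = 27.293260, f' = 11.361000 → w_1 = 8.260000 - (27.293260)/(11.361000) = 5.857636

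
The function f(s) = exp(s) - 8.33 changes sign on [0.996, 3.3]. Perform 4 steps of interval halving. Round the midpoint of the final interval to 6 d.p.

2.076000

f(0.996000) = -5.622570, f(3.300000) = 18.782639 (opposite signs)
step 1: m = 2.148000, f(m) = 0.237706 > 0 → root in [0.996000, 2.148000]
step 2: m = 1.572000, f(m) = -3.513729 < 0 → root in [1.572000, 2.148000]
step 3: m = 1.860000, f(m) = -1.906263 < 0 → root in [1.860000, 2.148000]
step 4: m = 2.004000, f(m) = -0.911328 < 0 → root in [2.004000, 2.148000]
Midpoint of [2.004000, 2.148000] = 2.076000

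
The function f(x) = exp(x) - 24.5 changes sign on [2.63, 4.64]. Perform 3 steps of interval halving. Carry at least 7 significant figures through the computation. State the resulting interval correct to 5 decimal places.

f(2.630000) = -10.626230, f(4.640000) = 79.044348 (opposite signs)
step 1: m = 3.635000, f(m) = 13.401853 > 0 → root in [2.630000, 3.635000]
step 2: m = 3.132500, f(m) = -1.568764 < 0 → root in [3.132500, 3.635000]
step 3: m = 3.383750, f(m) = 4.981118 > 0 → root in [3.132500, 3.383750]

[3.13250, 3.38375]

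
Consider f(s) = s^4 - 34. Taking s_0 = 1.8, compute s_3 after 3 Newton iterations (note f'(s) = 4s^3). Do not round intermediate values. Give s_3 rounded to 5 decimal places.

Newton update: s ← s − f(s)/f'(s).
s_0 = 1.800000: f = -23.502400, f' = 23.328000 → s_1 = 1.800000 - (-23.502400)/(23.328000) = 2.807476
s_1 = 2.807476: f = 28.124686, f' = 88.513221 → s_2 = 2.807476 - (28.124686)/(88.513221) = 2.489730
s_2 = 2.489730: f = 4.424594, f' = 61.732940 → s_3 = 2.489730 - (4.424594)/(61.732940) = 2.418057

2.41806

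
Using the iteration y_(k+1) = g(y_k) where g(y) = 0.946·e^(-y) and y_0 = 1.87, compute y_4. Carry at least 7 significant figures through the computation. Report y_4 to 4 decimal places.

0.6230

y_1 = g(1.870000) = 0.145801
y_2 = g(0.145801) = 0.817656
y_3 = g(0.817656) = 0.417626
y_4 = g(0.417626) = 0.623044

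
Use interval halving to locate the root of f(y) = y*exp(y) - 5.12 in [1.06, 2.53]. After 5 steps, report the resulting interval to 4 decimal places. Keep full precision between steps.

f(1.060000) = -2.060447, f(2.530000) = 26.640371 (opposite signs)
step 1: m = 1.795000, f(m) = 5.684957 > 0 → root in [1.060000, 1.795000]
step 2: m = 1.427500, f(m) = 0.830199 > 0 → root in [1.060000, 1.427500]
step 3: m = 1.243750, f(m) = -0.805933 < 0 → root in [1.243750, 1.427500]
step 4: m = 1.335625, f(m) = -0.041457 < 0 → root in [1.335625, 1.427500]
step 5: m = 1.381562, f(m) = 0.380162 > 0 → root in [1.335625, 1.381562]

[1.3356, 1.3816]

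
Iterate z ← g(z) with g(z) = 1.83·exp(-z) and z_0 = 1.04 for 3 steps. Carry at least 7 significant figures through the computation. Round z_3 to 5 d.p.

0.70183

z_1 = g(1.040000) = 0.646822
z_2 = g(0.646822) = 0.958385
z_3 = g(0.958385) = 0.701827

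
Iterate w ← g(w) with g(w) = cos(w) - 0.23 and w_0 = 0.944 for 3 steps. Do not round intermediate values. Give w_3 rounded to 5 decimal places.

0.53025

w_1 = g(0.944000) = 0.356553
w_2 = g(0.356553) = 0.707106
w_3 = g(0.707106) = 0.530245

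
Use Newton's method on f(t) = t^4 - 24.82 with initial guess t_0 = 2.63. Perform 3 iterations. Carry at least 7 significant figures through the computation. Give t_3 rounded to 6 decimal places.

f'(t) = 4t^3
t_0 = 2.630000: f = 23.023506, f' = 72.765788 → t_1 = 2.630000 - (23.023506)/(72.765788) = 2.313594
t_1 = 2.313594: f = 3.831599, f' = 49.536081 → t_2 = 2.313594 - (3.831599)/(49.536081) = 2.236245
t_2 = 2.236245: f = 0.187904, f' = 44.731963 → t_3 = 2.236245 - (0.187904)/(44.731963) = 2.232044

2.232044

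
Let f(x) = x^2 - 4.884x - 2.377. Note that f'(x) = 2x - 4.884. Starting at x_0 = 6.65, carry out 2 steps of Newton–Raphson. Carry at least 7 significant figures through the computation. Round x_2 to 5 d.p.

x_0 = 6.650000: f = 9.366900, f' = 8.416000 → x_1 = 6.650000 - (9.366900)/(8.416000) = 5.537013
x_1 = 5.537013: f = 1.238740, f' = 6.190026 → x_2 = 5.537013 - (1.238740)/(6.190026) = 5.336894

5.33689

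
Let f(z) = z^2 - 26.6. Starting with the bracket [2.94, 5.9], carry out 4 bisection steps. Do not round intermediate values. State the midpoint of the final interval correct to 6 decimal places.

f(2.940000) = -17.956400, f(5.900000) = 8.210000 (opposite signs)
step 1: m = 4.420000, f(m) = -7.063600 < 0 → root in [4.420000, 5.900000]
step 2: m = 5.160000, f(m) = 0.025600 > 0 → root in [4.420000, 5.160000]
step 3: m = 4.790000, f(m) = -3.655900 < 0 → root in [4.790000, 5.160000]
step 4: m = 4.975000, f(m) = -1.849375 < 0 → root in [4.975000, 5.160000]
Midpoint of [4.975000, 5.160000] = 5.067500

5.067500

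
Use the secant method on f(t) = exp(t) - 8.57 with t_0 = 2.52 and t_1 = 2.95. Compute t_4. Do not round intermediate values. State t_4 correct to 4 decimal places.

f(t_0) = 3.858597, f(t_1) = 10.535954
t_2 = 2.950000 - (10.535954)·(2.950000 - 2.520000)/(10.535954 - (3.858597)) = 2.271519; f(t_2) = 1.124115
t_3 = 2.271519 - (1.124115)·(2.271519 - 2.950000)/(1.124115 - (10.535954)) = 2.190484; f(t_3) = 0.369537
t_4 = 2.190484 - (0.369537)·(2.190484 - 2.271519)/(0.369537 - (1.124115)) = 2.150799; f(t_4) = 0.021718

2.1508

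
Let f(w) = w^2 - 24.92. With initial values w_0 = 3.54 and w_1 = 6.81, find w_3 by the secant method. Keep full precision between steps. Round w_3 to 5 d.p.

f(w_0) = -12.388400, f(w_1) = 21.456100
w_2 = 6.810000 - (21.456100)·(6.810000 - 3.540000)/(21.456100 - (-12.388400)) = 4.736947; f(w_2) = -2.481334
w_3 = 4.736947 - (-2.481334)·(4.736947 - 6.810000)/(-2.481334 - (21.456100)) = 4.951838; f(w_3) = -0.399302

4.95184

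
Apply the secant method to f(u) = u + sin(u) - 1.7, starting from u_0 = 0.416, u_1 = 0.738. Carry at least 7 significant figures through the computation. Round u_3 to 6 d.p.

f(u_0) = -0.879895, f(u_1) = -0.289190
u_2 = 0.738000 - (-0.289190)·(0.738000 - 0.416000)/(-0.289190 - (-0.879895)) = 0.895641; f(u_2) = -0.023749
u_3 = 0.895641 - (-0.023749)·(0.895641 - 0.738000)/(-0.023749 - (-0.289190)) = 0.909745; f(u_3) = -0.000907

0.909745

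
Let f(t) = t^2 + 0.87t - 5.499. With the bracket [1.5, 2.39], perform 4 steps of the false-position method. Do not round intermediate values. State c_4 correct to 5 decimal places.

1.94997

f(1.500000) = -1.944000, f(2.390000) = 2.292400
step 1: c = 1.908403, f(c) = -0.196686 < 0 → new bracket [1.908403, 2.390000]
step 2: c = 1.946459, f(c) = -0.016879 < 0 → new bracket [1.946459, 2.390000]
step 3: c = 1.949701, f(c) = -0.001427 < 0 → new bracket [1.949701, 2.390000]
step 4: c = 1.949975, f(c) = -0.000121 < 0 → new bracket [1.949975, 2.390000]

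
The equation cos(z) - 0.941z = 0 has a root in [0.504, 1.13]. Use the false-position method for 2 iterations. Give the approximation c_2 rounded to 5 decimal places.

f(0.504000) = 0.401394, f(1.130000) = -0.636670
step 1: c = 0.746059, f(c) = 0.032328 > 0 → new bracket [0.746059, 1.130000]
step 2: c = 0.764612, f(c) = 0.002151 > 0 → new bracket [0.764612, 1.130000]

0.76461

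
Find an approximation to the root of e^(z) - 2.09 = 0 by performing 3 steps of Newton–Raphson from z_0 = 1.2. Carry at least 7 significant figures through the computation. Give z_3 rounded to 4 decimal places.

0.7372

f'(z) = e^(z)
z_0 = 1.200000: f = 1.230117, f' = 3.320117 → z_1 = 1.200000 - (1.230117)/(3.320117) = 0.829496
z_1 = 0.829496: f = 0.202163, f' = 2.292163 → z_2 = 0.829496 - (0.202163)/(2.292163) = 0.741298
z_2 = 0.741298: f = 0.008659, f' = 2.098659 → z_3 = 0.741298 - (0.008659)/(2.098659) = 0.737173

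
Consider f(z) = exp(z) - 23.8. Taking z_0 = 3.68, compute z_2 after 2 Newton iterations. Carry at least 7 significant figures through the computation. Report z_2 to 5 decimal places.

3.17558

Newton update: z ← z − f(z)/f'(z).
f'(z) = exp(z)
z_0 = 3.680000: f = 15.846394, f' = 39.646394 → z_1 = 3.680000 - (15.846394)/(39.646394) = 3.280307
z_1 = 3.280307: f = 2.783927, f' = 26.583927 → z_2 = 3.280307 - (2.783927)/(26.583927) = 3.175585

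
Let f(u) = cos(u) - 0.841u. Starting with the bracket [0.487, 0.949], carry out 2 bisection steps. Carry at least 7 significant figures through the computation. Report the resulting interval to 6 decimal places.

f(0.487000) = 0.474174, f(0.949000) = -0.215613 (opposite signs)
step 1: m = 0.718000, f(m) = 0.149285 > 0 → root in [0.718000, 0.949000]
step 2: m = 0.833500, f(m) = -0.028685 < 0 → root in [0.718000, 0.833500]

[0.718000, 0.833500]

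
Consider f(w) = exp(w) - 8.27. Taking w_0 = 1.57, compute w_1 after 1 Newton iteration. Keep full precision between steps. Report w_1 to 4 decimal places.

2.2905

Newton update: w ← w − f(w)/f'(w).
f'(w) = exp(w)
w_0 = 1.570000: f = -3.463352, f' = 4.806648 → w_1 = 1.570000 - (-3.463352)/(4.806648) = 2.290534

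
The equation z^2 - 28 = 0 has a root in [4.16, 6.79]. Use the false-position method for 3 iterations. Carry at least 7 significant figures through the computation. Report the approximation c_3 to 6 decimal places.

5.289086

f(4.160000) = -10.694400, f(6.790000) = 18.104100
step 1: c = 5.136658, f(c) = -1.614749 < 0 → new bracket [5.136658, 6.790000]
step 2: c = 5.272047, f(c) = -0.205515 < 0 → new bracket [5.272047, 6.790000]
step 3: c = 5.289086, f(c) = -0.025573 < 0 → new bracket [5.289086, 6.790000]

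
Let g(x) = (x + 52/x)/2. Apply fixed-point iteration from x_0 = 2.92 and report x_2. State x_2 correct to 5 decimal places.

7.69071

x_1 = g(2.920000) = 10.364110
x_2 = g(10.364110) = 7.690712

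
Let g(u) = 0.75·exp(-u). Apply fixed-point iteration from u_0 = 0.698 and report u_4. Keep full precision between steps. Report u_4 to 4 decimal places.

u_1 = g(0.698000) = 0.373185
u_2 = g(0.373185) = 0.516404
u_3 = g(0.516404) = 0.447497
u_4 = g(0.447497) = 0.479420

0.4794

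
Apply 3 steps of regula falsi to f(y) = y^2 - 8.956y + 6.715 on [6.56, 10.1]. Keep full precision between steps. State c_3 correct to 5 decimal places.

8.11093

False-position update: c = (a·f(b) − b·f(a))/(f(b) − f(a)); replace the endpoint whose sign matches f(c).
f(6.560000) = -9.002760, f(10.100000) = 18.269400
step 1: c = 7.728583, f(c) = -2.771197 < 0 → new bracket [7.728583, 10.100000]
step 2: c = 8.040915, f(c) = -0.643119 < 0 → new bracket [8.040915, 10.100000]
step 3: c = 8.110934, f(c) = -0.139273 < 0 → new bracket [8.110934, 10.100000]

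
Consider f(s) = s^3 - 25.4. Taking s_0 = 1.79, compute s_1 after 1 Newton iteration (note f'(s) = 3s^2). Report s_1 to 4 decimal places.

3.8358

Newton update: s ← s − f(s)/f'(s).
s_0 = 1.790000: f = -19.664661, f' = 9.612300 → s_1 = 1.790000 - (-19.664661)/(9.612300) = 3.835781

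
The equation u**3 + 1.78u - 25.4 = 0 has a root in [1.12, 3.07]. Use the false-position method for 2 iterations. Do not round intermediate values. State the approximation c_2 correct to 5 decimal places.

False-position update: c = (a·f(b) − b·f(a))/(f(b) − f(a)); replace the endpoint whose sign matches f(c).
f(1.120000) = -22.001472, f(3.070000) = 8.999043
step 1: c = 2.503941, f(c) = -5.243984 < 0 → new bracket [2.503941, 3.070000]
step 2: c = 2.712352, f(c) = -0.617643 < 0 → new bracket [2.712352, 3.070000]

2.71235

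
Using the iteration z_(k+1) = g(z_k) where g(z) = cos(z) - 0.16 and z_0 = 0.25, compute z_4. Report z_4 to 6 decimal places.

0.603124

z_1 = g(0.250000) = 0.808912
z_2 = g(0.808912) = 0.530286
z_3 = g(0.530286) = 0.702663
z_4 = g(0.702663) = 0.603124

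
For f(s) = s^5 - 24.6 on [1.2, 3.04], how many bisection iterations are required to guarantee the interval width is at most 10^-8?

28

Initial width b − a = 3.04 − 1.2 = 1.840000.
After n steps the width is (b−a)/2^n; need (b−a)/2^n ≤ 10^-8.
So n ≥ log₂(1.840000/10^-8) = log₂(184000000.0000) ≈ 27.4551.
Hence n = 28.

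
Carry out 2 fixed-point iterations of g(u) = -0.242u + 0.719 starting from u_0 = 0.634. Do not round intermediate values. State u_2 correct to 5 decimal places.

u_1 = g(0.634000) = 0.565572
u_2 = g(0.565572) = 0.582132

0.58213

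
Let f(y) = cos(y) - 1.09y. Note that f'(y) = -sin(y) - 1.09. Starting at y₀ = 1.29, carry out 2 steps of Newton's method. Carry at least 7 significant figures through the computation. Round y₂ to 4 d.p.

Newton update: y ← y − f(y)/f'(y).
y_0 = 1.290000: f = -1.128979, f' = -2.050835 → y_1 = 1.290000 - (-1.128979)/(-2.050835) = 0.739503
y_1 = 0.739503: f = -0.067254, f' = -1.763921 → y_2 = 0.739503 - (-0.067254)/(-1.763921) = 0.701375

0.7014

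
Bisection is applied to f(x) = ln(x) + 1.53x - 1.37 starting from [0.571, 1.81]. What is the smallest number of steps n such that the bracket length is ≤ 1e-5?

17

Initial width b − a = 1.81 − 0.571 = 1.239000.
After n steps the width is (b−a)/2^n; need (b−a)/2^n ≤ 1e-5.
So n ≥ log₂(1.239000/1e-5) = log₂(123900.0000) ≈ 16.9188.
Hence n = 17.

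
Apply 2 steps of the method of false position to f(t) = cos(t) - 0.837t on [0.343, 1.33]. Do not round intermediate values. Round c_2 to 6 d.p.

0.812969

f(0.343000) = 0.654659, f(1.330000) = -0.874734
step 1: c = 0.765487, f(c) = 0.080333 > 0 → new bracket [0.765487, 1.330000]
step 2: c = 0.812969, f(c) = 0.006890 > 0 → new bracket [0.812969, 1.330000]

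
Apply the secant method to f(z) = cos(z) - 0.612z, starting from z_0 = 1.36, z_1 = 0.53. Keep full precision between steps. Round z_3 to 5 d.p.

Secant update: z_(k+1) = z_k − f(z_k)·(z_k − z_(k-1))/(f(z_k) − f(z_(k-1))).
f(z_0) = -0.623081, f(z_1) = 0.538447
z_2 = 0.530000 - (0.538447)·(0.530000 - 1.360000)/(0.538447 - (-0.623081)) = 0.914761; f(z_2) = 0.050146
z_3 = 0.914761 - (0.050146)·(0.914761 - 0.530000)/(0.050146 - (0.538447)) = 0.954274; f(z_3) = -0.005815

0.95427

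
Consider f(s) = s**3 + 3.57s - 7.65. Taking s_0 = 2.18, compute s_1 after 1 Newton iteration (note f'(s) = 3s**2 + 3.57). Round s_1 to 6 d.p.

1.591414

s_0 = 2.180000: f = 10.492832, f' = 17.827200 → s_1 = 2.180000 - (10.492832)/(17.827200) = 1.591414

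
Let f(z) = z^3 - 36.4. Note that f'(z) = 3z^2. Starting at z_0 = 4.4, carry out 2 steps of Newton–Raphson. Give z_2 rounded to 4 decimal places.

3.3307

Newton update: z ← z − f(z)/f'(z).
z_0 = 4.400000: f = 48.784000, f' = 58.080000 → z_1 = 4.400000 - (48.784000)/(58.080000) = 3.560055
z_1 = 3.560055: f = 8.720111, f' = 38.021977 → z_2 = 3.560055 - (8.720111)/(38.021977) = 3.330711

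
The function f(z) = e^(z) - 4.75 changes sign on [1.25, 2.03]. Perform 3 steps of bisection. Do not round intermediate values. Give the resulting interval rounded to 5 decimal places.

f(1.250000) = -1.259657, f(2.030000) = 2.864086 (opposite signs)
step 1: m = 1.640000, f(m) = 0.405170 > 0 → root in [1.250000, 1.640000]
step 2: m = 1.445000, f(m) = -0.508148 < 0 → root in [1.445000, 1.640000]
step 3: m = 1.542500, f(m) = -0.073734 < 0 → root in [1.542500, 1.640000]

[1.54250, 1.64000]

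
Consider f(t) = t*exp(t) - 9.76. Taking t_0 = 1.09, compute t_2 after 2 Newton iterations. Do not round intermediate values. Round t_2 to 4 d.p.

1.8236

f'(t) = (t+1)*exp(t)
t_0 = 1.090000: f = -6.518041, f' = 6.216233 → t_1 = 1.090000 - (-6.518041)/(6.216233) = 2.138552
t_1 = 2.138552: f = 8.390180, f' = 26.637316 → t_2 = 2.138552 - (8.390180)/(26.637316) = 1.823573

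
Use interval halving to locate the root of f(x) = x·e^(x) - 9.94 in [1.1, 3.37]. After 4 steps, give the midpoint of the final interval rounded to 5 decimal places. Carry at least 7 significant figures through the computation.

1.73844

f(1.100000) = -6.635417, f(3.370000) = 88.054636 (opposite signs)
step 1: m = 2.235000, f(m) = 10.949387 > 0 → root in [1.100000, 2.235000]
step 2: m = 1.667500, f(m) = -1.104078 < 0 → root in [1.667500, 2.235000]
step 3: m = 1.951250, f(m) = 3.791881 > 0 → root in [1.667500, 1.951250]
step 4: m = 1.809375, f(m) = 1.109183 > 0 → root in [1.667500, 1.809375]
Midpoint of [1.667500, 1.809375] = 1.738438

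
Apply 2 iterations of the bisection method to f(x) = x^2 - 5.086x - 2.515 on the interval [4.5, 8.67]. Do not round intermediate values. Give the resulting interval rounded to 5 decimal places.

f(4.500000) = -5.152000, f(8.670000) = 28.558280 (opposite signs)
step 1: m = 6.585000, f(m) = 7.355915 > 0 → root in [4.500000, 6.585000]
step 2: m = 5.542500, f(m) = 0.015151 > 0 → root in [4.500000, 5.542500]

[4.50000, 5.54250]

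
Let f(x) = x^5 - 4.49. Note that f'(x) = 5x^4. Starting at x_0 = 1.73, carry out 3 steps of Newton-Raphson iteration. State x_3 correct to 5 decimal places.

1.35106

x_0 = 1.730000: f = 11.006389, f' = 44.787252 → x_1 = 1.730000 - (11.006389)/(44.787252) = 1.484252
x_1 = 1.484252: f = 2.713405, f' = 24.266116 → x_2 = 1.484252 - (2.713405)/(24.266116) = 1.372433
x_2 = 1.372433: f = 0.379180, f' = 17.739227 → x_3 = 1.372433 - (0.379180)/(17.739227) = 1.351058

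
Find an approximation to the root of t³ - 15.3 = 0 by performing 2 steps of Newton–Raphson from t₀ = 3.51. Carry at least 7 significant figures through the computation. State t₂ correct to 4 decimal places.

2.5084

f'(t) = 3t²
t_0 = 3.510000: f = 27.943551, f' = 36.960300 → t_1 = 3.510000 - (27.943551)/(36.960300) = 2.753958
t_1 = 2.753958: f = 5.586794, f' = 22.752849 → t_2 = 2.753958 - (5.586794)/(22.752849) = 2.508415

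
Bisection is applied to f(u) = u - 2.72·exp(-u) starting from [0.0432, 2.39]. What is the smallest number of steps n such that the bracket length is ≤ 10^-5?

Initial width b − a = 2.39 − 0.0432 = 2.346800.
After n steps the width is (b−a)/2^n; need (b−a)/2^n ≤ 10^-5.
So n ≥ log₂(2.346800/10^-5) = log₂(234680.0000) ≈ 17.8403.
Hence n = 18.

18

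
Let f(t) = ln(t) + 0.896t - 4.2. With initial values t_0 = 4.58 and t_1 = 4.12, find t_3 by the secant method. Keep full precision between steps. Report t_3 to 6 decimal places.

f(t_0) = 1.425379, f(t_1) = 0.907373
t_2 = 4.120000 - (0.907373)·(4.120000 - 4.580000)/(0.907373 - (1.425379)) = 3.314234; f(t_2) = -0.032220
t_3 = 3.314234 - (-0.032220)·(3.314234 - 4.120000)/(-0.032220 - (0.907373)) = 3.341865; f(t_3) = 0.000840

3.341865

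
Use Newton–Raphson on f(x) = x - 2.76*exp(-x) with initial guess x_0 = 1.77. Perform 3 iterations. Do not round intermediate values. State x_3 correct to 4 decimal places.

1.0076

Newton update: x ← x − f(x)/f'(x).
f'(x) = 1 + 2.76*exp(-x)
x_0 = 1.770000: f = 1.299881, f' = 1.470119 → x_1 = 1.770000 - (1.299881)/(1.470119) = 0.885799
x_1 = 0.885799: f = -0.252383, f' = 2.138182 → x_2 = 0.885799 - (-0.252383)/(2.138182) = 1.003835
x_2 = 1.003835: f = -0.007626, f' = 2.011461 → x_3 = 1.003835 - (-0.007626)/(2.011461) = 1.007626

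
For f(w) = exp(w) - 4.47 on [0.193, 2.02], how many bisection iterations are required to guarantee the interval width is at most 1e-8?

28

Initial width b − a = 2.02 − 0.193 = 1.827000.
After n steps the width is (b−a)/2^n; need (b−a)/2^n ≤ 1e-8.
So n ≥ log₂(1.827000/1e-8) = log₂(182700000.0000) ≈ 27.4449.
Hence n = 28.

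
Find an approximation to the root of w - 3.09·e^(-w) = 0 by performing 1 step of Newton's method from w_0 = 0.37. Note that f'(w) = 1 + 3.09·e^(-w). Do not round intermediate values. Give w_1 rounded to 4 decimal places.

0.9329

Newton update: w ← w − f(w)/f'(w).
w_0 = 0.370000: f = -1.764369, f' = 3.134369 → w_1 = 0.370000 - (-1.764369)/(3.134369) = 0.932910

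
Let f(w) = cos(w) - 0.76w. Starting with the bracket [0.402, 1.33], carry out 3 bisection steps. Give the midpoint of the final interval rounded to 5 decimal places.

f(0.402000) = 0.614760, f(1.330000) = -0.772324 (opposite signs)
step 1: m = 0.866000, f(m) = -0.010281 < 0 → root in [0.402000, 0.866000]
step 2: m = 0.634000, f(m) = 0.323824 > 0 → root in [0.634000, 0.866000]
step 3: m = 0.750000, f(m) = 0.161689 > 0 → root in [0.750000, 0.866000]
Midpoint of [0.750000, 0.866000] = 0.808000

0.80800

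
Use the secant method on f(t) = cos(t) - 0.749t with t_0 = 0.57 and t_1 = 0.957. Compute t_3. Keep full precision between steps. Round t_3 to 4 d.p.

0.8654

f(t_0) = 0.414971, f(t_1) = -0.140818
t_2 = 0.957000 - (-0.140818)·(0.957000 - 0.570000)/(-0.140818 - (0.414971)) = 0.858947; f(t_2) = 0.009883
t_3 = 0.858947 - (0.009883)·(0.858947 - 0.957000)/(0.009883 - (-0.140818)) = 0.865378; f(t_3) = 0.000185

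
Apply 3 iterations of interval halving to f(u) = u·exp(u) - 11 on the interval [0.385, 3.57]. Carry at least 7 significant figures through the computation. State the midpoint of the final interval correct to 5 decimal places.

f(0.385000) = -10.434198, f(3.570000) = 115.794238 (opposite signs)
step 1: m = 1.977500, f(m) = 3.286763 > 0 → root in [0.385000, 1.977500]
step 2: m = 1.181250, f(m) = -7.150962 < 0 → root in [1.181250, 1.977500]
step 3: m = 1.579375, f(m) = -3.336995 < 0 → root in [1.579375, 1.977500]
Midpoint of [1.579375, 1.977500] = 1.778437

1.77844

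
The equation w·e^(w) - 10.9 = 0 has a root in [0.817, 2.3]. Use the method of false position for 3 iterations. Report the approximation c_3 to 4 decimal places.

1.7672

f(0.817000) = -9.050558, f(2.300000) = 12.040620
step 1: c = 1.453379, f(c) = -4.683110 < 0 → new bracket [1.453379, 2.300000]
step 2: c = 1.690456, f(c) = -1.734424 < 0 → new bracket [1.690456, 2.300000]
step 3: c = 1.767204, f(c) = -0.553968 < 0 → new bracket [1.767204, 2.300000]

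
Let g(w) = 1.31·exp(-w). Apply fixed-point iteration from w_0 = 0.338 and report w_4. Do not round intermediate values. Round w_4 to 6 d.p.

w_1 = g(0.338000) = 0.934286
w_2 = g(0.934286) = 0.514655
w_3 = g(0.514655) = 0.782996
w_4 = g(0.782996) = 0.598715

0.598715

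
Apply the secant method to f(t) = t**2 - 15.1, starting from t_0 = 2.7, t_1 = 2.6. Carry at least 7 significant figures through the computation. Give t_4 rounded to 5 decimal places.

f(t_0) = -7.810000, f(t_1) = -8.340000
t_2 = 2.600000 - (-8.340000)·(2.600000 - 2.700000)/(-8.340000 - (-7.810000)) = 4.173585; f(t_2) = 2.318811
t_3 = 4.173585 - (2.318811)·(4.173585 - 2.600000)/(2.318811 - (-8.340000)) = 3.831253; f(t_3) = -0.421497
t_4 = 3.831253 - (-0.421497)·(3.831253 - 4.173585)/(-0.421497 - (2.318811)) = 3.883909; f(t_4) = -0.015253

3.88391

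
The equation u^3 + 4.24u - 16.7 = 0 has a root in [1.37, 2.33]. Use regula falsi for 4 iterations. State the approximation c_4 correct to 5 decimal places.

2.01337

False-position update: c = (a·f(b) − b·f(a))/(f(b) − f(a)); replace the endpoint whose sign matches f(c).
f(1.370000) = -8.319847, f(2.330000) = 5.828537
step 1: c = 1.934521, f(c) = -1.257942 < 0 → new bracket [1.934521, 2.330000]
step 2: c = 2.004723, f(c) = -0.143160 < 0 → new bracket [2.004723, 2.330000]
step 3: c = 2.012521, f(c) = -0.015714 < 0 → new bracket [2.012521, 2.330000]
step 4: c = 2.013375, f(c) = -0.001718 < 0 → new bracket [2.013375, 2.330000]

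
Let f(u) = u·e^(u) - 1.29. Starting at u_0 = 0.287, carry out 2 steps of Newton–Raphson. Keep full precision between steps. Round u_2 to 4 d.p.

0.6808

Newton update: u ← u − f(u)/f'(u).
f'(u) = (u + 1)·e^(u)
u_0 = 0.287000: f = -0.907594, f' = 1.714830 → u_1 = 0.287000 - (-0.907594)/(1.714830) = 0.816262
u_1 = 0.816262: f = 0.556408, f' = 4.108436 → u_2 = 0.816262 - (0.556408)/(4.108436) = 0.680831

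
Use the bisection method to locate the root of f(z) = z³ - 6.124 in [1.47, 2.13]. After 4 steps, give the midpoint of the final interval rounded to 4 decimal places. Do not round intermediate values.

1.8206

f(1.470000) = -2.947477, f(2.130000) = 3.539597 (opposite signs)
step 1: m = 1.800000, f(m) = -0.292000 < 0 → root in [1.800000, 2.130000]
step 2: m = 1.965000, f(m) = 1.463307 > 0 → root in [1.800000, 1.965000]
step 3: m = 1.882500, f(m) = 0.547215 > 0 → root in [1.800000, 1.882500]
step 4: m = 1.841250, f(m) = 0.118209 > 0 → root in [1.800000, 1.841250]
Midpoint of [1.800000, 1.841250] = 1.820625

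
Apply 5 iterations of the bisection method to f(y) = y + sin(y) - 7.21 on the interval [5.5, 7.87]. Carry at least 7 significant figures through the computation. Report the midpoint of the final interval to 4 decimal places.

f(5.500000) = -2.415540, f(7.870000) = 1.659872 (opposite signs)
step 1: m = 6.685000, f(m) = -0.133911 < 0 → root in [6.685000, 7.870000]
step 2: m = 7.277500, f(m) = 0.905886 > 0 → root in [6.685000, 7.277500]
step 3: m = 6.981250, f(m) = 0.413986 > 0 → root in [6.685000, 6.981250]
step 4: m = 6.833125, f(m) = 0.145761 > 0 → root in [6.685000, 6.833125]
step 5: m = 6.759063, f(m) = 0.007181 > 0 → root in [6.685000, 6.759063]
Midpoint of [6.685000, 6.759063] = 6.722031

6.7220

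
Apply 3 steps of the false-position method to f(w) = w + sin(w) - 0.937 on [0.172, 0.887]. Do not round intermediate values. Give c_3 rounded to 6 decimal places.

False-position update: c = (a·f(b) − b·f(a))/(f(b) − f(a)); replace the endpoint whose sign matches f(c).
f(0.172000) = -0.593847, f(0.887000) = 0.725180
step 1: c = 0.493904, f(c) = 0.030972 > 0 → new bracket [0.172000, 0.493904]
step 2: c = 0.477948, f(c) = 0.000906 > 0 → new bracket [0.172000, 0.477948]
step 3: c = 0.477482, f(c) = 0.000026 > 0 → new bracket [0.172000, 0.477482]

0.477482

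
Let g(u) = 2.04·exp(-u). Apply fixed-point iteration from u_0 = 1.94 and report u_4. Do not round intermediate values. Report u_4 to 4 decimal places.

1.3067

u_1 = g(1.940000) = 0.293156
u_2 = g(0.293156) = 1.521648
u_3 = g(1.521648) = 0.445438
u_4 = g(0.445438) = 1.306709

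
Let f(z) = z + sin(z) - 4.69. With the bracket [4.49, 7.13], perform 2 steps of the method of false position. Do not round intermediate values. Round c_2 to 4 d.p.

f(4.490000) = -1.175373, f(7.130000) = 3.189174
step 1: c = 5.200952, f(c) = -0.372056 < 0 → new bracket [5.200952, 7.130000]
step 2: c = 5.402488, f(c) = -0.058696 < 0 → new bracket [5.402488, 7.130000]

5.4025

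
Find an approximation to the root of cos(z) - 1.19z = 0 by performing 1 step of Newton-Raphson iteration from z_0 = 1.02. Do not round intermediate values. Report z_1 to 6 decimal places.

Newton update: z ← z − f(z)/f'(z).
f'(z) = -sin(z) - 1.19
z_0 = 1.020000: f = -0.690434, f' = -2.042108 → z_1 = 1.020000 - (-0.690434)/(-2.042108) = 0.681901

0.681901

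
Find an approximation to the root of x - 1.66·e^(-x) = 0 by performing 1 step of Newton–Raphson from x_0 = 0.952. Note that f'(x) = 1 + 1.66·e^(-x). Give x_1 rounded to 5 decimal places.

Newton update: x ← x − f(x)/f'(x).
x_0 = 0.952000: f = 0.311293, f' = 1.640707 → x_1 = 0.952000 - (0.311293)/(1.640707) = 0.762269

0.76227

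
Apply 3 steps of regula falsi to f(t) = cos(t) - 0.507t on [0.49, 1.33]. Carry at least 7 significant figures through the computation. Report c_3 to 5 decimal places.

False-position update: c = (a·f(b) − b·f(a))/(f(b) − f(a)); replace the endpoint whose sign matches f(c).
f(0.490000) = 0.633903, f(1.330000) = -0.435834
step 1: c = 0.987766, f(c) = 0.049759 > 0 → new bracket [0.987766, 1.330000]
step 2: c = 1.022835, f(c) = 0.002371 > 0 → new bracket [1.022835, 1.330000]
step 3: c = 1.024497, f(c) = 0.000109 > 0 → new bracket [1.024497, 1.330000]

1.02450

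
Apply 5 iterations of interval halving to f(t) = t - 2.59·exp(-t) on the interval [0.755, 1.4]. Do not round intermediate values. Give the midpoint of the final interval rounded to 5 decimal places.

f(0.755000) = -0.462327, f(1.400000) = 0.761314 (opposite signs)
step 1: m = 1.077500, f(m) = 0.195746 > 0 → root in [0.755000, 1.077500]
step 2: m = 0.916250, f(m) = -0.119792 < 0 → root in [0.916250, 1.077500]
step 3: m = 0.996875, f(m) = 0.041085 > 0 → root in [0.916250, 0.996875]
step 4: m = 0.956562, f(m) = -0.038545 < 0 → root in [0.956562, 0.996875]
step 5: m = 0.976719, f(m) = 0.001468 > 0 → root in [0.956562, 0.976719]
Midpoint of [0.956562, 0.976719] = 0.966641

0.96664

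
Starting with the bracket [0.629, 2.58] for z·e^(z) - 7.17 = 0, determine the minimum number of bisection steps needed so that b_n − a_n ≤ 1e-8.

28

Initial width b − a = 2.58 − 0.629 = 1.951000.
After n steps the width is (b−a)/2^n; need (b−a)/2^n ≤ 1e-8.
So n ≥ log₂(1.951000/1e-8) = log₂(195100000.0000) ≈ 27.5396.
Hence n = 28.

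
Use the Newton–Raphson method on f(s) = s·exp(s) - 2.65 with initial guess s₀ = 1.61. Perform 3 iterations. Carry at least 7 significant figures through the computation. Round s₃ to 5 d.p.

0.98794

Newton update: s ← s − f(s)/f'(s).
f'(s) = (s + 1)·exp(s)
s_0 = 1.610000: f = 5.404526, f' = 13.057337 → s_1 = 1.610000 - (5.404526)/(13.057337) = 1.196093
s_1 = 1.196093: f = 1.305682, f' = 7.262852 → s_2 = 1.196093 - (1.305682)/(7.262852) = 1.016317
s_2 = 1.016317: f = 0.158086, f' = 5.571087 → s_3 = 1.016317 - (0.158086)/(5.571087) = 0.987941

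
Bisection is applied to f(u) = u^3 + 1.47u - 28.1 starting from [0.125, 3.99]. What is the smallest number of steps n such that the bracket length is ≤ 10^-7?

26

Initial width b − a = 3.99 − 0.125 = 3.865000.
After n steps the width is (b−a)/2^n; need (b−a)/2^n ≤ 10^-7.
So n ≥ log₂(3.865000/10^-7) = log₂(38650000.0000) ≈ 25.2040.
Hence n = 26.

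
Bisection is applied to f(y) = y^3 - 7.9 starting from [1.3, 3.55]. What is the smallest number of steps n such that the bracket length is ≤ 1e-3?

Initial width b − a = 3.55 − 1.3 = 2.250000.
After n steps the width is (b−a)/2^n; need (b−a)/2^n ≤ 1e-3.
So n ≥ log₂(2.250000/1e-3) = log₂(2250.0000) ≈ 11.1357.
Hence n = 12.

12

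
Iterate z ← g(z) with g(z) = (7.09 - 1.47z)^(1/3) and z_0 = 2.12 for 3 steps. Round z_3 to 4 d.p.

z_1 = g(2.120000) = 1.583901
z_2 = g(1.583901) = 1.682363
z_3 = g(1.682363) = 1.665141

1.6651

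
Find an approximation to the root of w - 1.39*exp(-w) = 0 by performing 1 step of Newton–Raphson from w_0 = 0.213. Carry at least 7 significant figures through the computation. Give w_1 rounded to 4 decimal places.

f'(w) = 1 + 1.39*exp(-w)
w_0 = 0.213000: f = -0.910337, f' = 2.123337 → w_1 = 0.213000 - (-0.910337)/(2.123337) = 0.641729

0.6417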